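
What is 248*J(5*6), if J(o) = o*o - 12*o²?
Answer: -2455200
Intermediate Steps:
J(o) = -11*o² (J(o) = o² - 12*o² = -11*o²)
248*J(5*6) = 248*(-11*(5*6)²) = 248*(-11*30²) = 248*(-11*900) = 248*(-9900) = -2455200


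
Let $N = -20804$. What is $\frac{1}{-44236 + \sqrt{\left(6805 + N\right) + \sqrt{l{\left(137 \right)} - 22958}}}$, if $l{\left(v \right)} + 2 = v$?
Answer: $- \frac{1}{44236 - \sqrt{-13999 + i \sqrt{22823}}} \approx -2.2606 \cdot 10^{-5} - 6.0466 \cdot 10^{-8} i$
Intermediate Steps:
$l{\left(v \right)} = -2 + v$
$\frac{1}{-44236 + \sqrt{\left(6805 + N\right) + \sqrt{l{\left(137 \right)} - 22958}}} = \frac{1}{-44236 + \sqrt{\left(6805 - 20804\right) + \sqrt{\left(-2 + 137\right) - 22958}}} = \frac{1}{-44236 + \sqrt{-13999 + \sqrt{135 - 22958}}} = \frac{1}{-44236 + \sqrt{-13999 + \sqrt{-22823}}} = \frac{1}{-44236 + \sqrt{-13999 + i \sqrt{22823}}}$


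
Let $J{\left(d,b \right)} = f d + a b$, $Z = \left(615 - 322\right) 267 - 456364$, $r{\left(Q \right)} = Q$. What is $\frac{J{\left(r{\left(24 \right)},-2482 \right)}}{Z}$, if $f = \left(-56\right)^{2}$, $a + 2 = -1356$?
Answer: $- \frac{492260}{54019} \approx -9.1127$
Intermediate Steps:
$a = -1358$ ($a = -2 - 1356 = -1358$)
$f = 3136$
$Z = -378133$ ($Z = 293 \cdot 267 - 456364 = 78231 - 456364 = -378133$)
$J{\left(d,b \right)} = - 1358 b + 3136 d$ ($J{\left(d,b \right)} = 3136 d - 1358 b = - 1358 b + 3136 d$)
$\frac{J{\left(r{\left(24 \right)},-2482 \right)}}{Z} = \frac{\left(-1358\right) \left(-2482\right) + 3136 \cdot 24}{-378133} = \left(3370556 + 75264\right) \left(- \frac{1}{378133}\right) = 3445820 \left(- \frac{1}{378133}\right) = - \frac{492260}{54019}$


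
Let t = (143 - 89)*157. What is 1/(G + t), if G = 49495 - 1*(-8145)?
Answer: 1/66118 ≈ 1.5124e-5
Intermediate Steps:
G = 57640 (G = 49495 + 8145 = 57640)
t = 8478 (t = 54*157 = 8478)
1/(G + t) = 1/(57640 + 8478) = 1/66118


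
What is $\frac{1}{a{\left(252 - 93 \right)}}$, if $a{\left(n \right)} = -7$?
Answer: $- \frac{1}{7} \approx -0.14286$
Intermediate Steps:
$\frac{1}{a{\left(252 - 93 \right)}} = \frac{1}{-7} = - \frac{1}{7}$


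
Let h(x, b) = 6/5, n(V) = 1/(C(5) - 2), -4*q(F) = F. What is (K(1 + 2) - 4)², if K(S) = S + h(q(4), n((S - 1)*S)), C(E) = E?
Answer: 1/25 ≈ 0.040000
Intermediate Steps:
q(F) = -F/4
n(V) = ⅓ (n(V) = 1/(5 - 2) = 1/3 = ⅓)
h(x, b) = 6/5 (h(x, b) = 6*(⅕) = 6/5)
K(S) = 6/5 + S (K(S) = S + 6/5 = 6/5 + S)
(K(1 + 2) - 4)² = ((6/5 + (1 + 2)) - 4)² = ((6/5 + 3) - 4)² = (21/5 - 4)² = (⅕)² = 1/25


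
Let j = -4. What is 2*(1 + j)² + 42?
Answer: 60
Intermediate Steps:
2*(1 + j)² + 42 = 2*(1 - 4)² + 42 = 2*(-3)² + 42 = 2*9 + 42 = 18 + 42 = 60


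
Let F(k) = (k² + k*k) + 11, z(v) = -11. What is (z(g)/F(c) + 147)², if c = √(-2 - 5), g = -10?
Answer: 204304/9 ≈ 22700.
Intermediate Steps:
c = I*√7 (c = √(-7) = I*√7 ≈ 2.6458*I)
F(k) = 11 + 2*k² (F(k) = (k² + k²) + 11 = 2*k² + 11 = 11 + 2*k²)
(z(g)/F(c) + 147)² = (-11/(11 + 2*(I*√7)²) + 147)² = (-11/(11 + 2*(-7)) + 147)² = (-11/(11 - 14) + 147)² = (-11/(-3) + 147)² = (-11*(-⅓) + 147)² = (11/3 + 147)² = (452/3)² = 204304/9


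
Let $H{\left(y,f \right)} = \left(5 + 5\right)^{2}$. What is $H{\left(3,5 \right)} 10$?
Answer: $1000$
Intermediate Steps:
$H{\left(y,f \right)} = 100$ ($H{\left(y,f \right)} = 10^{2} = 100$)
$H{\left(3,5 \right)} 10 = 100 \cdot 10 = 1000$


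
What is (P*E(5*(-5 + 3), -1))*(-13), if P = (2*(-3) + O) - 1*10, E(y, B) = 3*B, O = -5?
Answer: -819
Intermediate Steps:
P = -21 (P = (2*(-3) - 5) - 1*10 = (-6 - 5) - 10 = -11 - 10 = -21)
(P*E(5*(-5 + 3), -1))*(-13) = -63*(-1)*(-13) = -21*(-3)*(-13) = 63*(-13) = -819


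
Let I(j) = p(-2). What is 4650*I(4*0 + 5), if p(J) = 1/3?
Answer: 1550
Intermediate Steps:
p(J) = ⅓
I(j) = ⅓
4650*I(4*0 + 5) = 4650*(⅓) = 1550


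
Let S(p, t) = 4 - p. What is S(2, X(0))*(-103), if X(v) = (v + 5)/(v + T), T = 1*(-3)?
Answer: -206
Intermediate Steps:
T = -3
X(v) = (5 + v)/(-3 + v) (X(v) = (v + 5)/(v - 3) = (5 + v)/(-3 + v))
S(2, X(0))*(-103) = (4 - 1*2)*(-103) = (4 - 2)*(-103) = 2*(-103) = -206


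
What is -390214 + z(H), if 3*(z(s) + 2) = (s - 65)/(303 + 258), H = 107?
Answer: -218911162/561 ≈ -3.9022e+5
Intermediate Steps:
z(s) = -3431/1683 + s/1683 (z(s) = -2 + ((s - 65)/(303 + 258))/3 = -2 + ((-65 + s)/561)/3 = -2 + ((-65 + s)*(1/561))/3 = -2 + (-65/561 + s/561)/3 = -2 + (-65/1683 + s/1683) = -3431/1683 + s/1683)
-390214 + z(H) = -390214 + (-3431/1683 + (1/1683)*107) = -390214 + (-3431/1683 + 107/1683) = -390214 - 1108/561 = -218911162/561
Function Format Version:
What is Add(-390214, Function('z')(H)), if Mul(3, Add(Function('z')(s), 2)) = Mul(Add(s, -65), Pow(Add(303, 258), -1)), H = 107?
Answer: Rational(-218911162, 561) ≈ -3.9022e+5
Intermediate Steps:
Function('z')(s) = Add(Rational(-3431, 1683), Mul(Rational(1, 1683), s)) (Function('z')(s) = Add(-2, Mul(Rational(1, 3), Mul(Add(s, -65), Pow(Add(303, 258), -1)))) = Add(-2, Mul(Rational(1, 3), Mul(Add(-65, s), Pow(561, -1)))) = Add(-2, Mul(Rational(1, 3), Mul(Add(-65, s), Rational(1, 561)))) = Add(-2, Mul(Rational(1, 3), Add(Rational(-65, 561), Mul(Rational(1, 561), s)))) = Add(-2, Add(Rational(-65, 1683), Mul(Rational(1, 1683), s))) = Add(Rational(-3431, 1683), Mul(Rational(1, 1683), s)))
Add(-390214, Function('z')(H)) = Add(-390214, Add(Rational(-3431, 1683), Mul(Rational(1, 1683), 107))) = Add(-390214, Add(Rational(-3431, 1683), Rational(107, 1683))) = Add(-390214, Rational(-1108, 561)) = Rational(-218911162, 561)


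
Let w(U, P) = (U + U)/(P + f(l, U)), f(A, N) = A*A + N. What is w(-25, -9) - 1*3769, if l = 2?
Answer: -11302/3 ≈ -3767.3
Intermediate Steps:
f(A, N) = N + A**2 (f(A, N) = A**2 + N = N + A**2)
w(U, P) = 2*U/(4 + P + U) (w(U, P) = (U + U)/(P + (U + 2**2)) = (2*U)/(P + (U + 4)) = (2*U)/(P + (4 + U)) = (2*U)/(4 + P + U) = 2*U/(4 + P + U))
w(-25, -9) - 1*3769 = 2*(-25)/(4 - 9 - 25) - 1*3769 = 2*(-25)/(-30) - 3769 = 2*(-25)*(-1/30) - 3769 = 5/3 - 3769 = -11302/3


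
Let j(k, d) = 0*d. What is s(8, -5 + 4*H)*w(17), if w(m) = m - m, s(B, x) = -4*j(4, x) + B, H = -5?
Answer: 0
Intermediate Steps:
j(k, d) = 0
s(B, x) = B (s(B, x) = -4*0 + B = 0 + B = B)
w(m) = 0
s(8, -5 + 4*H)*w(17) = 8*0 = 0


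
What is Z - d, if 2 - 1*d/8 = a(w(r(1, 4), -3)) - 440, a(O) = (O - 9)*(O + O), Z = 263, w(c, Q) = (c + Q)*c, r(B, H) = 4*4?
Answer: 658999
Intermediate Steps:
r(B, H) = 16
w(c, Q) = c*(Q + c) (w(c, Q) = (Q + c)*c = c*(Q + c))
a(O) = 2*O*(-9 + O) (a(O) = (-9 + O)*(2*O) = 2*O*(-9 + O))
d = -658736 (d = 16 - 8*(2*(16*(-3 + 16))*(-9 + 16*(-3 + 16)) - 440) = 16 - 8*(2*(16*13)*(-9 + 16*13) - 440) = 16 - 8*(2*208*(-9 + 208) - 440) = 16 - 8*(2*208*199 - 440) = 16 - 8*(82784 - 440) = 16 - 8*82344 = 16 - 658752 = -658736)
Z - d = 263 - 1*(-658736) = 263 + 658736 = 658999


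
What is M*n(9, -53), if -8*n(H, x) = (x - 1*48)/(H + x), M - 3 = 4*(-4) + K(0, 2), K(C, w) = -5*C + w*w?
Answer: 909/352 ≈ 2.5824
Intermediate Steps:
K(C, w) = w**2 - 5*C (K(C, w) = -5*C + w**2 = w**2 - 5*C)
M = -9 (M = 3 + (4*(-4) + (2**2 - 5*0)) = 3 + (-16 + (4 + 0)) = 3 + (-16 + 4) = 3 - 12 = -9)
n(H, x) = -(-48 + x)/(8*(H + x)) (n(H, x) = -(x - 1*48)/(8*(H + x)) = -(x - 48)/(8*(H + x)) = -(-48 + x)/(8*(H + x)))
M*n(9, -53) = -9*(6 - 1/8*(-53))/(9 - 53) = -9*(6 + 53/8)/(-44) = -(-9)*101/(44*8) = -9*(-101/352) = 909/352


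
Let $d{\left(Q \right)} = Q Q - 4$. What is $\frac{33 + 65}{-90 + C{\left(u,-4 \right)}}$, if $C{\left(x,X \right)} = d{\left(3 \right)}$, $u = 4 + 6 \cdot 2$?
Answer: $- \frac{98}{85} \approx -1.1529$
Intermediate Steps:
$d{\left(Q \right)} = -4 + Q^{2}$ ($d{\left(Q \right)} = Q^{2} - 4 = -4 + Q^{2}$)
$u = 16$ ($u = 4 + 12 = 16$)
$C{\left(x,X \right)} = 5$ ($C{\left(x,X \right)} = -4 + 3^{2} = -4 + 9 = 5$)
$\frac{33 + 65}{-90 + C{\left(u,-4 \right)}} = \frac{33 + 65}{-90 + 5} = \frac{98}{-85} = 98 \left(- \frac{1}{85}\right) = - \frac{98}{85}$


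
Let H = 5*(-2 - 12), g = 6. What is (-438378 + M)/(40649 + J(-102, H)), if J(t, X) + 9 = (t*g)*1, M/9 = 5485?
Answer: -389013/40028 ≈ -9.7185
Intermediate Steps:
M = 49365 (M = 9*5485 = 49365)
H = -70 (H = 5*(-14) = -70)
J(t, X) = -9 + 6*t (J(t, X) = -9 + (t*6)*1 = -9 + (6*t)*1 = -9 + 6*t)
(-438378 + M)/(40649 + J(-102, H)) = (-438378 + 49365)/(40649 + (-9 + 6*(-102))) = -389013/(40649 + (-9 - 612)) = -389013/(40649 - 621) = -389013/40028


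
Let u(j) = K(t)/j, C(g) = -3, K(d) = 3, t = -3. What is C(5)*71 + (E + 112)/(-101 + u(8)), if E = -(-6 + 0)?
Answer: -172409/805 ≈ -214.17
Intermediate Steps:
u(j) = 3/j
E = 6 (E = -1*(-6) = 6)
C(5)*71 + (E + 112)/(-101 + u(8)) = -3*71 + (6 + 112)/(-101 + 3/8) = -213 + 118/(-101 + 3*(⅛)) = -213 + 118/(-101 + 3/8) = -213 + 118/(-805/8) = -213 + 118*(-8/805) = -213 - 944/805 = -172409/805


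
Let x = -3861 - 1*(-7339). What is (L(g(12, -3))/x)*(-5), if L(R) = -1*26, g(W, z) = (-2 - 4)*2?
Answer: 65/1739 ≈ 0.037378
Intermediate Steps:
g(W, z) = -12 (g(W, z) = -6*2 = -12)
L(R) = -26
x = 3478 (x = -3861 + 7339 = 3478)
(L(g(12, -3))/x)*(-5) = -26/3478*(-5) = -26*1/3478*(-5) = -13/1739*(-5) = 65/1739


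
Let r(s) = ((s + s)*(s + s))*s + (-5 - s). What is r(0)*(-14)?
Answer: 70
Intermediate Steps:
r(s) = -5 - s + 4*s**3 (r(s) = ((2*s)*(2*s))*s + (-5 - s) = (4*s**2)*s + (-5 - s) = 4*s**3 + (-5 - s) = -5 - s + 4*s**3)
r(0)*(-14) = (-5 - 1*0 + 4*0**3)*(-14) = (-5 + 0 + 4*0)*(-14) = (-5 + 0 + 0)*(-14) = -5*(-14) = 70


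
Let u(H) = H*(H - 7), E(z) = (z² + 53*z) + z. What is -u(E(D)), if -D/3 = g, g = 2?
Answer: -84960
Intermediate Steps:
D = -6 (D = -3*2 = -6)
E(z) = z² + 54*z
u(H) = H*(-7 + H)
-u(E(D)) = -(-6*(54 - 6))*(-7 - 6*(54 - 6)) = -(-6*48)*(-7 - 6*48) = -(-288)*(-7 - 288) = -(-288)*(-295) = -1*84960 = -84960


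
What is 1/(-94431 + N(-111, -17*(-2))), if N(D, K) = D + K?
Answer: -1/94508 ≈ -1.0581e-5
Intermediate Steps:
1/(-94431 + N(-111, -17*(-2))) = 1/(-94431 + (-111 - 17*(-2))) = 1/(-94431 + (-111 + 34)) = 1/(-94431 - 77) = 1/(-94508) = -1/94508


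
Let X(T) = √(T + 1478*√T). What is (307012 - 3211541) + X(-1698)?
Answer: -2904529 + √(-1698 + 1478*I*√1698) ≈ -2.9044e+6 + 176.95*I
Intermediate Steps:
(307012 - 3211541) + X(-1698) = (307012 - 3211541) + √(-1698 + 1478*√(-1698)) = -2904529 + √(-1698 + 1478*(I*√1698)) = -2904529 + √(-1698 + 1478*I*√1698)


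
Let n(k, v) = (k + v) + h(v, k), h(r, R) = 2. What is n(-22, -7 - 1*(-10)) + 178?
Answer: 161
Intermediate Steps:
n(k, v) = 2 + k + v (n(k, v) = (k + v) + 2 = 2 + k + v)
n(-22, -7 - 1*(-10)) + 178 = (2 - 22 + (-7 - 1*(-10))) + 178 = (2 - 22 + (-7 + 10)) + 178 = (2 - 22 + 3) + 178 = -17 + 178 = 161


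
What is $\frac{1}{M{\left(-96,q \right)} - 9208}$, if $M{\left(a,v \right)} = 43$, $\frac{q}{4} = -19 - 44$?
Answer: $- \frac{1}{9165} \approx -0.00010911$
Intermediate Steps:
$q = -252$ ($q = 4 \left(-19 - 44\right) = 4 \left(-63\right) = -252$)
$\frac{1}{M{\left(-96,q \right)} - 9208} = \frac{1}{43 - 9208} = \frac{1}{-9165} = - \frac{1}{9165}$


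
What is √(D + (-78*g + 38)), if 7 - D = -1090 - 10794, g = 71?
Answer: √6391 ≈ 79.944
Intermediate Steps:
D = 11891 (D = 7 - (-1090 - 10794) = 7 - 1*(-11884) = 7 + 11884 = 11891)
√(D + (-78*g + 38)) = √(11891 + (-78*71 + 38)) = √(11891 + (-5538 + 38)) = √(11891 - 5500) = √6391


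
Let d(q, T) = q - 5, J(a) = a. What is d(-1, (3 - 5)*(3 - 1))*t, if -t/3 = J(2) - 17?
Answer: -270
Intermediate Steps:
d(q, T) = -5 + q
t = 45 (t = -3*(2 - 17) = -3*(-15) = 45)
d(-1, (3 - 5)*(3 - 1))*t = (-5 - 1)*45 = -6*45 = -270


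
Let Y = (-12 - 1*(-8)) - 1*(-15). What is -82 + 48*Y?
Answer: 446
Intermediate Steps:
Y = 11 (Y = (-12 + 8) + 15 = -4 + 15 = 11)
-82 + 48*Y = -82 + 48*11 = -82 + 528 = 446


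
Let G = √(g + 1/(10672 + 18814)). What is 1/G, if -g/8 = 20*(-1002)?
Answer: √139386087132206/4727195521 ≈ 0.0024975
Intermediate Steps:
g = 160320 (g = -160*(-1002) = -8*(-20040) = 160320)
G = √139386087132206/29486 (G = √(160320 + 1/(10672 + 18814)) = √(160320 + 1/29486) = √(4727195521/29486) = √139386087132206/29486 ≈ 400.40)
1/G = 1/(√139386087132206/29486) = √139386087132206/4727195521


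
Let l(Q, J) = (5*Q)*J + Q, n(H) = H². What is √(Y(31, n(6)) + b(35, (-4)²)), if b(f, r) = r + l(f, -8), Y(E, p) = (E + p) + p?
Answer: I*√1246 ≈ 35.299*I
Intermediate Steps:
l(Q, J) = Q + 5*J*Q (l(Q, J) = 5*J*Q + Q = Q + 5*J*Q)
Y(E, p) = E + 2*p
b(f, r) = r - 39*f (b(f, r) = r + f*(1 + 5*(-8)) = r + f*(1 - 40) = r + f*(-39) = r - 39*f)
√(Y(31, n(6)) + b(35, (-4)²)) = √((31 + 2*6²) + ((-4)² - 39*35)) = √((31 + 2*36) + (16 - 1365)) = √((31 + 72) - 1349) = √(103 - 1349) = √(-1246) = I*√1246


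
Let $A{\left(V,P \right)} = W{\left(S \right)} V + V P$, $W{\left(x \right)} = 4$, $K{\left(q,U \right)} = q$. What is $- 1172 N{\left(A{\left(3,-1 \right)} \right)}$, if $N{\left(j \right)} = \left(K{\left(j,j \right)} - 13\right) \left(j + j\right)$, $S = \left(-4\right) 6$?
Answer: $84384$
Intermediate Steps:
$S = -24$
$A{\left(V,P \right)} = 4 V + P V$ ($A{\left(V,P \right)} = 4 V + V P = 4 V + P V$)
$N{\left(j \right)} = 2 j \left(-13 + j\right)$ ($N{\left(j \right)} = \left(j - 13\right) \left(j + j\right) = \left(-13 + j\right) 2 j = 2 j \left(-13 + j\right)$)
$- 1172 N{\left(A{\left(3,-1 \right)} \right)} = - 1172 \cdot 2 \cdot 3 \left(4 - 1\right) \left(-13 + 3 \left(4 - 1\right)\right) = - 1172 \cdot 2 \cdot 3 \cdot 3 \left(-13 + 3 \cdot 3\right) = - 1172 \cdot 2 \cdot 9 \left(-13 + 9\right) = - 1172 \cdot 2 \cdot 9 \left(-4\right) = \left(-1172\right) \left(-72\right) = 84384$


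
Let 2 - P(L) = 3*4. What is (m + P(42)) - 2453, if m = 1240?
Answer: -1223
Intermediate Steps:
P(L) = -10 (P(L) = 2 - 3*4 = 2 - 1*12 = 2 - 12 = -10)
(m + P(42)) - 2453 = (1240 - 10) - 2453 = 1230 - 2453 = -1223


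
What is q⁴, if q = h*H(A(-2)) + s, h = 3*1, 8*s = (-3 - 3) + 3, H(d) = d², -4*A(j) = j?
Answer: 81/4096 ≈ 0.019775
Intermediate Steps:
A(j) = -j/4
s = -3/8 (s = ((-3 - 3) + 3)/8 = (-6 + 3)/8 = (⅛)*(-3) = -3/8 ≈ -0.37500)
h = 3
q = 3/8 (q = 3*(-¼*(-2))² - 3/8 = 3*(½)² - 3/8 = 3*(¼) - 3/8 = ¾ - 3/8 = 3/8 ≈ 0.37500)
q⁴ = (3/8)⁴ = 81/4096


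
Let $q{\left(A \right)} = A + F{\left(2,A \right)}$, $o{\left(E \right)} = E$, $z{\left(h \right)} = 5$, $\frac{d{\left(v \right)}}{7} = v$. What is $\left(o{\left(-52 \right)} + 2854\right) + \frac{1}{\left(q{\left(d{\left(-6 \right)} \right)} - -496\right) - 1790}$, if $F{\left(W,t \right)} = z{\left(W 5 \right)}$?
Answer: $\frac{3729461}{1331} \approx 2802.0$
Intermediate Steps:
$d{\left(v \right)} = 7 v$
$F{\left(W,t \right)} = 5$
$q{\left(A \right)} = 5 + A$ ($q{\left(A \right)} = A + 5 = 5 + A$)
$\left(o{\left(-52 \right)} + 2854\right) + \frac{1}{\left(q{\left(d{\left(-6 \right)} \right)} - -496\right) - 1790} = \left(-52 + 2854\right) + \frac{1}{\left(\left(5 + 7 \left(-6\right)\right) - -496\right) - 1790} = 2802 + \frac{1}{\left(\left(5 - 42\right) + 496\right) - 1790} = 2802 + \frac{1}{\left(-37 + 496\right) - 1790} = 2802 + \frac{1}{459 - 1790} = 2802 + \frac{1}{-1331} = 2802 - \frac{1}{1331} = \frac{3729461}{1331}$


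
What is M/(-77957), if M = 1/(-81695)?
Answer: 1/6368697115 ≈ 1.5702e-10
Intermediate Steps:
M = -1/81695 ≈ -1.2241e-5
M/(-77957) = -1/81695/(-77957) = -1/81695*(-1/77957) = 1/6368697115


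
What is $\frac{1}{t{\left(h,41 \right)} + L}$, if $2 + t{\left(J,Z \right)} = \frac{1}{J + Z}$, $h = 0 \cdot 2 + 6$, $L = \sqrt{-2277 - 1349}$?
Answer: $- \frac{4371}{8018483} - \frac{15463 i \sqrt{74}}{8018483} \approx -0.00054512 - 0.016589 i$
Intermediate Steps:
$L = 7 i \sqrt{74}$ ($L = \sqrt{-3626} = 7 i \sqrt{74} \approx 60.216 i$)
$h = 6$ ($h = 0 + 6 = 6$)
$t{\left(J,Z \right)} = -2 + \frac{1}{J + Z}$
$\frac{1}{t{\left(h,41 \right)} + L} = \frac{1}{\frac{1 - 12 - 82}{6 + 41} + 7 i \sqrt{74}} = \frac{1}{\frac{1 - 12 - 82}{47} + 7 i \sqrt{74}} = \frac{1}{\frac{1}{47} \left(-93\right) + 7 i \sqrt{74}} = \frac{1}{- \frac{93}{47} + 7 i \sqrt{74}}$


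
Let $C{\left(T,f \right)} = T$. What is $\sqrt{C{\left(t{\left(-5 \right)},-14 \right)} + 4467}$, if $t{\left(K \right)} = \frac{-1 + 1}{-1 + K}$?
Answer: $\sqrt{4467} \approx 66.836$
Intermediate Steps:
$t{\left(K \right)} = 0$ ($t{\left(K \right)} = \frac{0}{-1 + K} = 0$)
$\sqrt{C{\left(t{\left(-5 \right)},-14 \right)} + 4467} = \sqrt{0 + 4467} = \sqrt{4467}$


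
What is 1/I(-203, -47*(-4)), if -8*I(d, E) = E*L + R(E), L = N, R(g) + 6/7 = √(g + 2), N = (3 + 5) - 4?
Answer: -147224/13818627 + 196*√190/13818627 ≈ -0.010459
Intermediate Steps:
N = 4 (N = 8 - 4 = 4)
R(g) = -6/7 + √(2 + g) (R(g) = -6/7 + √(g + 2) = -6/7 + √(2 + g))
L = 4
I(d, E) = 3/28 - E/2 - √(2 + E)/8 (I(d, E) = -(E*4 + (-6/7 + √(2 + E)))/8 = -(4*E + (-6/7 + √(2 + E)))/8 = -(-6/7 + √(2 + E) + 4*E)/8 = 3/28 - E/2 - √(2 + E)/8)
1/I(-203, -47*(-4)) = 1/(3/28 - (-47)*(-4)/2 - √(2 - 47*(-4))/8) = 1/(3/28 - ½*188 - √(2 + 188)/8) = 1/(3/28 - 94 - √190/8) = 1/(-2629/28 - √190/8)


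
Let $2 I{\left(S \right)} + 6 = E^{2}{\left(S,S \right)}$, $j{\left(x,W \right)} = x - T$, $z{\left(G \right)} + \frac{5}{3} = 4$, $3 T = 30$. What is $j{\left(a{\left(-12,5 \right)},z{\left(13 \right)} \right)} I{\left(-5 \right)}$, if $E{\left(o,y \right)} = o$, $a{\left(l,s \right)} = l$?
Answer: $-209$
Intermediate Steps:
$T = 10$ ($T = \frac{1}{3} \cdot 30 = 10$)
$z{\left(G \right)} = \frac{7}{3}$ ($z{\left(G \right)} = - \frac{5}{3} + 4 = \frac{7}{3}$)
$j{\left(x,W \right)} = -10 + x$ ($j{\left(x,W \right)} = x - 10 = -10 + x$)
$I{\left(S \right)} = -3 + \frac{S^{2}}{2}$
$j{\left(a{\left(-12,5 \right)},z{\left(13 \right)} \right)} I{\left(-5 \right)} = \left(-10 - 12\right) \left(-3 + \frac{\left(-5\right)^{2}}{2}\right) = - 22 \left(-3 + \frac{1}{2} \cdot 25\right) = - 22 \left(-3 + \frac{25}{2}\right) = \left(-22\right) \frac{19}{2} = -209$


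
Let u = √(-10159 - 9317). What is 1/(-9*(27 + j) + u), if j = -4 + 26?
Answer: -49/23773 - 2*I*√541/71319 ≈ -0.0020612 - 0.00065226*I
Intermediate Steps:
j = 22
u = 6*I*√541 (u = √(-19476) = 6*I*√541 ≈ 139.56*I)
1/(-9*(27 + j) + u) = 1/(-9*(27 + 22) + 6*I*√541) = 1/(-9*49 + 6*I*√541) = 1/(-441 + 6*I*√541)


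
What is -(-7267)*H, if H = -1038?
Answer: -7543146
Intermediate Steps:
-(-7267)*H = -(-7267)*(-1038) = -1*7543146 = -7543146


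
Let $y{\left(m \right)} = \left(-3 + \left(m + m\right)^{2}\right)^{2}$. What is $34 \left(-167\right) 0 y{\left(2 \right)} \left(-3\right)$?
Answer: $0$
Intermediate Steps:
$y{\left(m \right)} = \left(-3 + 4 m^{2}\right)^{2}$ ($y{\left(m \right)} = \left(-3 + \left(2 m\right)^{2}\right)^{2} = \left(-3 + 4 m^{2}\right)^{2}$)
$34 \left(-167\right) 0 y{\left(2 \right)} \left(-3\right) = 34 \left(-167\right) 0 \left(-3 + 4 \cdot 2^{2}\right)^{2} \left(-3\right) = - 5678 \cdot 0 \left(-3 + 4 \cdot 4\right)^{2} \left(-3\right) = - 5678 \cdot 0 \left(-3 + 16\right)^{2} \left(-3\right) = - 5678 \cdot 0 \cdot 13^{2} \left(-3\right) = - 5678 \cdot 0 \cdot 169 \left(-3\right) = - 5678 \cdot 0 \left(-3\right) = \left(-5678\right) 0 = 0$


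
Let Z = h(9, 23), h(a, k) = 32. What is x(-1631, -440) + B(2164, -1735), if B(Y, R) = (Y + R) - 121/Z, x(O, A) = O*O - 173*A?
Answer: 87574599/32 ≈ 2.7367e+6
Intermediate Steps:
Z = 32
x(O, A) = O² - 173*A
B(Y, R) = -121/32 + R + Y (B(Y, R) = (Y + R) - 121/32 = (R + Y) - 121*1/32 = (R + Y) - 121/32 = -121/32 + R + Y)
x(-1631, -440) + B(2164, -1735) = ((-1631)² - 173*(-440)) + (-121/32 - 1735 + 2164) = (2660161 + 76120) + 13607/32 = 2736281 + 13607/32 = 87574599/32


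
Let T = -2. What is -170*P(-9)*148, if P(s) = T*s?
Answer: -452880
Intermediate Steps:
P(s) = -2*s
-170*P(-9)*148 = -(-340)*(-9)*148 = -170*18*148 = -3060*148 = -452880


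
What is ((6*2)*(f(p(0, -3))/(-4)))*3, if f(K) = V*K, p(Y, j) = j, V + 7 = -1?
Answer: -216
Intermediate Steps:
V = -8 (V = -7 - 1 = -8)
f(K) = -8*K
((6*2)*(f(p(0, -3))/(-4)))*3 = ((6*2)*(-8*(-3)/(-4)))*3 = (12*(24*(-¼)))*3 = (12*(-6))*3 = -72*3 = -216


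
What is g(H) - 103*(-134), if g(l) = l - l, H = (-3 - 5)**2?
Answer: 13802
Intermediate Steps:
H = 64 (H = (-8)**2 = 64)
g(l) = 0
g(H) - 103*(-134) = 0 - 103*(-134) = 0 + 13802 = 13802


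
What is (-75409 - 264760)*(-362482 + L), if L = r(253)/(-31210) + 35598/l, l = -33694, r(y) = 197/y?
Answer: 964873522458973566093/7825064830 ≈ 1.2331e+11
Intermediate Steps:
L = -8267443337/7825064830 (L = (197/253)/(-31210) + 35598/(-33694) = (197*(1/253))*(-1/31210) + 35598*(-1/33694) = (197/253)*(-1/31210) - 1047/991 = -197/7896130 - 1047/991 = -8267443337/7825064830 ≈ -1.0565)
(-75409 - 264760)*(-362482 + L) = (-75409 - 264760)*(-362482 - 8267443337/7825064830) = -340169*(-2836453417151397/7825064830) = 964873522458973566093/7825064830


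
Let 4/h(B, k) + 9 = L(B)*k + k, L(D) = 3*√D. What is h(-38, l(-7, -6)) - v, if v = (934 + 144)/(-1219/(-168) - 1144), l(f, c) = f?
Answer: 1534540592/1624607311 + 42*I*√38/8507 ≈ 0.94456 + 0.030434*I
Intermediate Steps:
h(B, k) = 4/(-9 + k + 3*k*√B) (h(B, k) = 4/(-9 + ((3*√B)*k + k)) = 4/(-9 + (3*k*√B + k)) = 4/(-9 + (k + 3*k*√B)) = 4/(-9 + k + 3*k*√B))
v = -181104/190973 (v = 1078/(-1219*(-1/168) - 1144) = 1078/(1219/168 - 1144) = 1078/(-190973/168) = 1078*(-168/190973) = -181104/190973 ≈ -0.94832)
h(-38, l(-7, -6)) - v = 4/(-9 - 7 + 3*(-7)*√(-38)) - 1*(-181104/190973) = 4/(-9 - 7 + 3*(-7)*(I*√38)) + 181104/190973 = 4/(-9 - 7 - 21*I*√38) + 181104/190973 = 4/(-16 - 21*I*√38) + 181104/190973 = 181104/190973 + 4/(-16 - 21*I*√38)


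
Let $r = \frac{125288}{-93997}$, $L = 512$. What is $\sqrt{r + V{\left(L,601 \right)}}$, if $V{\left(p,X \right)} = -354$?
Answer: $\frac{i \sqrt{3139521043322}}{93997} \approx 18.85 i$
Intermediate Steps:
$r = - \frac{125288}{93997}$ ($r = 125288 \left(- \frac{1}{93997}\right) = - \frac{125288}{93997} \approx -1.3329$)
$\sqrt{r + V{\left(L,601 \right)}} = \sqrt{- \frac{125288}{93997} - 354} = \sqrt{- \frac{33400226}{93997}} = \frac{i \sqrt{3139521043322}}{93997}$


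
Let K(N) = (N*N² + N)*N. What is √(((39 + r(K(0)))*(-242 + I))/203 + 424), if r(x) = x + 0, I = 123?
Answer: √337357/29 ≈ 20.028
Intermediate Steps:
K(N) = N*(N + N³) (K(N) = (N³ + N)*N = (N + N³)*N = N*(N + N³))
r(x) = x
√(((39 + r(K(0)))*(-242 + I))/203 + 424) = √(((39 + (0² + 0⁴))*(-242 + 123))/203 + 424) = √(((39 + (0 + 0))*(-119))*(1/203) + 424) = √(((39 + 0)*(-119))*(1/203) + 424) = √((39*(-119))*(1/203) + 424) = √(-4641*1/203 + 424) = √(-663/29 + 424) = √(11633/29) = √337357/29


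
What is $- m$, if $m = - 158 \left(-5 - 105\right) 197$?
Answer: $-3423860$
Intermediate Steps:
$m = 3423860$ ($m = - 158 \left(-5 - 105\right) 197 = \left(-158\right) \left(-110\right) 197 = 17380 \cdot 197 = 3423860$)
$- m = \left(-1\right) 3423860 = -3423860$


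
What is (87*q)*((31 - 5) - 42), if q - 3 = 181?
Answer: -256128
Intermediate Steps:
q = 184 (q = 3 + 181 = 184)
(87*q)*((31 - 5) - 42) = (87*184)*((31 - 5) - 42) = 16008*(26 - 42) = 16008*(-16) = -256128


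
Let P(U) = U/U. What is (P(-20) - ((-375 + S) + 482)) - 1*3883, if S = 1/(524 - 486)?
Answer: -151583/38 ≈ -3989.0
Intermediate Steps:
P(U) = 1
S = 1/38 ≈ 0.026316
(P(-20) - ((-375 + S) + 482)) - 1*3883 = (1 - ((-375 + 1/38) + 482)) - 1*3883 = (1 - (-14249/38 + 482)) - 3883 = (1 - 1*4067/38) - 3883 = (1 - 4067/38) - 3883 = -4029/38 - 3883 = -151583/38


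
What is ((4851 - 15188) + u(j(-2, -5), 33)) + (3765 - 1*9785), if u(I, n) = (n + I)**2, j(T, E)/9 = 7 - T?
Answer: -3361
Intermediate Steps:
j(T, E) = 63 - 9*T (j(T, E) = 9*(7 - T) = 63 - 9*T)
u(I, n) = (I + n)**2
((4851 - 15188) + u(j(-2, -5), 33)) + (3765 - 1*9785) = ((4851 - 15188) + ((63 - 9*(-2)) + 33)**2) + (3765 - 1*9785) = (-10337 + ((63 + 18) + 33)**2) + (3765 - 9785) = (-10337 + (81 + 33)**2) - 6020 = (-10337 + 114**2) - 6020 = (-10337 + 12996) - 6020 = 2659 - 6020 = -3361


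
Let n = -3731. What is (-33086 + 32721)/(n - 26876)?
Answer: 365/30607 ≈ 0.011925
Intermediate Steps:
(-33086 + 32721)/(n - 26876) = (-33086 + 32721)/(-3731 - 26876) = -365/(-30607) = -365*(-1/30607) = 365/30607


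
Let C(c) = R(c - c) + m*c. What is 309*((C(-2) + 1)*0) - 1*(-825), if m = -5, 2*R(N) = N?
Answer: 825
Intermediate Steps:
R(N) = N/2
C(c) = -5*c (C(c) = (c - c)/2 - 5*c = (½)*0 - 5*c = 0 - 5*c = -5*c)
309*((C(-2) + 1)*0) - 1*(-825) = 309*((-5*(-2) + 1)*0) - 1*(-825) = 309*((10 + 1)*0) + 825 = 309*(11*0) + 825 = 309*0 + 825 = 0 + 825 = 825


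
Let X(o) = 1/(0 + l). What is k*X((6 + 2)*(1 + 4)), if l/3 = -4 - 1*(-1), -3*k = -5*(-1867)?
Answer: 9335/27 ≈ 345.74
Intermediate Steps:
k = -9335/3 (k = -(-5)*(-1867)/3 = -⅓*9335 = -9335/3 ≈ -3111.7)
l = -9 (l = 3*(-4 - 1*(-1)) = 3*(-4 + 1) = 3*(-3) = -9)
X(o) = -⅑ (X(o) = 1/(0 - 9) = 1/(-9) = -⅑)
k*X((6 + 2)*(1 + 4)) = -9335/3*(-⅑) = 9335/27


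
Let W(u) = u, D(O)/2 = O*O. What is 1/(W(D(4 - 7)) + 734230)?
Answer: 1/734248 ≈ 1.3619e-6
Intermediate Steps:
D(O) = 2*O² (D(O) = 2*(O*O) = 2*O²)
1/(W(D(4 - 7)) + 734230) = 1/(2*(4 - 7)² + 734230) = 1/(2*(-3)² + 734230) = 1/(2*9 + 734230) = 1/(18 + 734230) = 1/734248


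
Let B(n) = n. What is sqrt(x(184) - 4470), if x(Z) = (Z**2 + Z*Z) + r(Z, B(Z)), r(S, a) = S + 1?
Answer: sqrt(63427) ≈ 251.85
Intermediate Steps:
r(S, a) = 1 + S
x(Z) = 1 + Z + 2*Z**2 (x(Z) = (Z**2 + Z*Z) + (1 + Z) = (Z**2 + Z**2) + (1 + Z) = 2*Z**2 + (1 + Z) = 1 + Z + 2*Z**2)
sqrt(x(184) - 4470) = sqrt((1 + 184 + 2*184**2) - 4470) = sqrt((1 + 184 + 2*33856) - 4470) = sqrt((1 + 184 + 67712) - 4470) = sqrt(67897 - 4470) = sqrt(63427)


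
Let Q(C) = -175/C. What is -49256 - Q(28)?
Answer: -196999/4 ≈ -49250.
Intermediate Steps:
-49256 - Q(28) = -49256 - (-175)/28 = -49256 - 1*(-25/4) = -49256 + 25/4 = -196999/4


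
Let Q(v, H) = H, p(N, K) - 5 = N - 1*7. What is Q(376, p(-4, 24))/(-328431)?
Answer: 2/109477 ≈ 1.8269e-5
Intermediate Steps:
p(N, K) = -2 + N (p(N, K) = 5 + (N - 1*7) = 5 + (N - 7) = 5 + (-7 + N) = -2 + N)
Q(376, p(-4, 24))/(-328431) = (-2 - 4)/(-328431) = -6*(-1/328431) = 2/109477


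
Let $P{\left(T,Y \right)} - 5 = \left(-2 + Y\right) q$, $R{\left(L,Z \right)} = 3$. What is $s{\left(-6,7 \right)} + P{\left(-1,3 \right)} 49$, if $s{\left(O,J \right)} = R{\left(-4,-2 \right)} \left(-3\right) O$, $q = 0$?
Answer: $299$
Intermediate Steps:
$s{\left(O,J \right)} = - 9 O$ ($s{\left(O,J \right)} = 3 \left(-3\right) O = - 9 O$)
$P{\left(T,Y \right)} = 5$ ($P{\left(T,Y \right)} = 5 + \left(-2 + Y\right) 0 = 5 + 0 = 5$)
$s{\left(-6,7 \right)} + P{\left(-1,3 \right)} 49 = \left(-9\right) \left(-6\right) + 5 \cdot 49 = 54 + 245 = 299$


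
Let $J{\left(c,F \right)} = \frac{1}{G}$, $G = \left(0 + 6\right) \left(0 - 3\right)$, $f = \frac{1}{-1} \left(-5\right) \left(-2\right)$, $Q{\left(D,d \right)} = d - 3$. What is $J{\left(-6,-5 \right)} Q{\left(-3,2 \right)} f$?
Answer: $- \frac{5}{9} \approx -0.55556$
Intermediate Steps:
$Q{\left(D,d \right)} = -3 + d$
$f = -10$ ($f = \left(-1\right) \left(-5\right) \left(-2\right) = 5 \left(-2\right) = -10$)
$G = -18$ ($G = 6 \left(-3\right) = -18$)
$J{\left(c,F \right)} = - \frac{1}{18}$ ($J{\left(c,F \right)} = \frac{1}{-18} = - \frac{1}{18}$)
$J{\left(-6,-5 \right)} Q{\left(-3,2 \right)} f = - \frac{-3 + 2}{18} \left(-10\right) = \left(- \frac{1}{18}\right) \left(-1\right) \left(-10\right) = \frac{1}{18} \left(-10\right) = - \frac{5}{9}$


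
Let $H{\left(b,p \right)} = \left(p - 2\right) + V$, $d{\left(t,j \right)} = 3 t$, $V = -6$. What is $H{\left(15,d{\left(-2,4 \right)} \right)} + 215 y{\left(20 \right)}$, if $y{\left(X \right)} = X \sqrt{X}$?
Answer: $-14 + 8600 \sqrt{5} \approx 19216.0$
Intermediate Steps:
$H{\left(b,p \right)} = -8 + p$ ($H{\left(b,p \right)} = \left(p - 2\right) - 6 = \left(-2 + p\right) - 6 = -8 + p$)
$y{\left(X \right)} = X^{\frac{3}{2}}$
$H{\left(15,d{\left(-2,4 \right)} \right)} + 215 y{\left(20 \right)} = \left(-8 + 3 \left(-2\right)\right) + 215 \cdot 20^{\frac{3}{2}} = \left(-8 - 6\right) + 215 \cdot 40 \sqrt{5} = -14 + 8600 \sqrt{5}$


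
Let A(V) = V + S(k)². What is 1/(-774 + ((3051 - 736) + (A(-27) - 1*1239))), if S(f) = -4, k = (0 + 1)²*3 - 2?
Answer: 1/291 ≈ 0.0034364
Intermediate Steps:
k = 1 (k = 1²*3 - 2 = 1*3 - 2 = 3 - 2 = 1)
A(V) = 16 + V (A(V) = V + (-4)² = V + 16 = 16 + V)
1/(-774 + ((3051 - 736) + (A(-27) - 1*1239))) = 1/(-774 + ((3051 - 736) + ((16 - 27) - 1*1239))) = 1/(-774 + (2315 + (-11 - 1239))) = 1/(-774 + (2315 - 1250)) = 1/(-774 + 1065) = 1/291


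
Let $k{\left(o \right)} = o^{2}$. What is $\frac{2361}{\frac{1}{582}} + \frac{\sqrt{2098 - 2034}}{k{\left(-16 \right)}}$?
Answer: $\frac{43971265}{32} \approx 1.3741 \cdot 10^{6}$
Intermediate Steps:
$\frac{2361}{\frac{1}{582}} + \frac{\sqrt{2098 - 2034}}{k{\left(-16 \right)}} = \frac{2361}{\frac{1}{582}} + \frac{\sqrt{2098 - 2034}}{\left(-16\right)^{2}} = 2361 \frac{1}{\frac{1}{582}} + \frac{\sqrt{64}}{256} = 2361 \cdot 582 + 8 \cdot \frac{1}{256} = 1374102 + \frac{1}{32} = \frac{43971265}{32}$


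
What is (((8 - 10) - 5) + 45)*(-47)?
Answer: -1786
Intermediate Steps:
(((8 - 10) - 5) + 45)*(-47) = ((-2 - 5) + 45)*(-47) = (-7 + 45)*(-47) = 38*(-47) = -1786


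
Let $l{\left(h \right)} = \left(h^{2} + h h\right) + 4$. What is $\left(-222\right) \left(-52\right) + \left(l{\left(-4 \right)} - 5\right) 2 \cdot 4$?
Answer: $11792$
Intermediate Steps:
$l{\left(h \right)} = 4 + 2 h^{2}$ ($l{\left(h \right)} = \left(h^{2} + h^{2}\right) + 4 = 2 h^{2} + 4 = 4 + 2 h^{2}$)
$\left(-222\right) \left(-52\right) + \left(l{\left(-4 \right)} - 5\right) 2 \cdot 4 = \left(-222\right) \left(-52\right) + \left(\left(4 + 2 \left(-4\right)^{2}\right) - 5\right) 2 \cdot 4 = 11544 + \left(\left(4 + 2 \cdot 16\right) - 5\right) 8 = 11544 + \left(\left(4 + 32\right) - 5\right) 8 = 11544 + \left(36 - 5\right) 8 = 11544 + 31 \cdot 8 = 11544 + 248 = 11792$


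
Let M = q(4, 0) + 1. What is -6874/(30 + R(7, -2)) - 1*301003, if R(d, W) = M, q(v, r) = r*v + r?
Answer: -9337967/31 ≈ -3.0122e+5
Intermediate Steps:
q(v, r) = r + r*v
M = 1 (M = 0*(1 + 4) + 1 = 0*5 + 1 = 0 + 1 = 1)
R(d, W) = 1
-6874/(30 + R(7, -2)) - 1*301003 = -6874/(30 + 1) - 1*301003 = -6874/31 - 301003 = -9337967/31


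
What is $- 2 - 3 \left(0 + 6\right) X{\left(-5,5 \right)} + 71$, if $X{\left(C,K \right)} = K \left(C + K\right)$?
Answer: $71$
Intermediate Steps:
$- 2 - 3 \left(0 + 6\right) X{\left(-5,5 \right)} + 71 = - 2 - 3 \left(0 + 6\right) 5 \left(-5 + 5\right) + 71 = - 2 \left(-3\right) 6 \cdot 5 \cdot 0 + 71 = - 2 \left(\left(-18\right) 0\right) + 71 = \left(-2\right) 0 + 71 = 0 + 71 = 71$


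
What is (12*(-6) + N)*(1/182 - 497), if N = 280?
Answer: -723624/7 ≈ -1.0337e+5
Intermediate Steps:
(12*(-6) + N)*(1/182 - 497) = (12*(-6) + 280)*(1/182 - 497) = (-72 + 280)*(1/182 - 497) = 208*(-90453/182) = -723624/7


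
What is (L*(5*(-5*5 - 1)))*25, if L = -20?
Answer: 65000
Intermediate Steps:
(L*(5*(-5*5 - 1)))*25 = -100*(-5*5 - 1)*25 = -100*(-25 - 1)*25 = -100*(-26)*25 = -20*(-130)*25 = 2600*25 = 65000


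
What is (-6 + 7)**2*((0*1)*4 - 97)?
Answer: -97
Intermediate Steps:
(-6 + 7)**2*((0*1)*4 - 97) = 1**2*(0*4 - 97) = 1*(0 - 97) = 1*(-97) = -97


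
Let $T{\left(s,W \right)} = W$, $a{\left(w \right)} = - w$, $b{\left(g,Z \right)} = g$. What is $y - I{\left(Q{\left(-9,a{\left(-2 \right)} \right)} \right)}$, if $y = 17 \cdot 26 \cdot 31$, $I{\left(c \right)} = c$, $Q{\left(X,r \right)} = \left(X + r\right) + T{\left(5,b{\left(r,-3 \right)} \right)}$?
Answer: $13707$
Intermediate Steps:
$Q{\left(X,r \right)} = X + 2 r$ ($Q{\left(X,r \right)} = \left(X + r\right) + r = X + 2 r$)
$y = 13702$ ($y = 442 \cdot 31 = 13702$)
$y - I{\left(Q{\left(-9,a{\left(-2 \right)} \right)} \right)} = 13702 - \left(-9 + 2 \left(\left(-1\right) \left(-2\right)\right)\right) = 13702 - \left(-9 + 2 \cdot 2\right) = 13702 - \left(-9 + 4\right) = 13702 - -5 = 13702 + 5 = 13707$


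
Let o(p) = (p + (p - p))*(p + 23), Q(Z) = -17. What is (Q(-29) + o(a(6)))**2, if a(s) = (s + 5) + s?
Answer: 439569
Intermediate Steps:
a(s) = 5 + 2*s (a(s) = (5 + s) + s = 5 + 2*s)
o(p) = p*(23 + p) (o(p) = (p + 0)*(23 + p) = p*(23 + p))
(Q(-29) + o(a(6)))**2 = (-17 + (5 + 2*6)*(23 + (5 + 2*6)))**2 = (-17 + (5 + 12)*(23 + (5 + 12)))**2 = (-17 + 17*(23 + 17))**2 = (-17 + 17*40)**2 = (-17 + 680)**2 = 663**2 = 439569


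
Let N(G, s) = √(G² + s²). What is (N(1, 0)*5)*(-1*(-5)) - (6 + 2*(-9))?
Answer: 37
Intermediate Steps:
(N(1, 0)*5)*(-1*(-5)) - (6 + 2*(-9)) = (√(1² + 0²)*5)*(-1*(-5)) - (6 + 2*(-9)) = (√(1 + 0)*5)*5 - (6 - 18) = (√1*5)*5 - 1*(-12) = (1*5)*5 + 12 = 5*5 + 12 = 25 + 12 = 37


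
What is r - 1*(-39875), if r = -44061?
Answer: -4186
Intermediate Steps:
r - 1*(-39875) = -44061 - 1*(-39875) = -44061 + 39875 = -4186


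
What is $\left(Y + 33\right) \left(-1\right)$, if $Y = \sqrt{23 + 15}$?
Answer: $-33 - \sqrt{38} \approx -39.164$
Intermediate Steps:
$Y = \sqrt{38} \approx 6.1644$
$\left(Y + 33\right) \left(-1\right) = \left(\sqrt{38} + 33\right) \left(-1\right) = \left(33 + \sqrt{38}\right) \left(-1\right) = -33 - \sqrt{38}$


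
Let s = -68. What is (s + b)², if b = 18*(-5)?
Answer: 24964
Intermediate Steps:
b = -90
(s + b)² = (-68 - 90)² = (-158)² = 24964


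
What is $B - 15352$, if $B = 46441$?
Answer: $31089$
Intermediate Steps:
$B - 15352 = 46441 - 15352 = 31089$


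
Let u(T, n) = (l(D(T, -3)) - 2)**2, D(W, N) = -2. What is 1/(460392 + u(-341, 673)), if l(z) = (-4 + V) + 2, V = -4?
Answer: 1/460456 ≈ 2.1718e-6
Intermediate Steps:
l(z) = -6 (l(z) = (-4 - 4) + 2 = -8 + 2 = -6)
u(T, n) = 64 (u(T, n) = (-6 - 2)**2 = (-8)**2 = 64)
1/(460392 + u(-341, 673)) = 1/(460392 + 64) = 1/460456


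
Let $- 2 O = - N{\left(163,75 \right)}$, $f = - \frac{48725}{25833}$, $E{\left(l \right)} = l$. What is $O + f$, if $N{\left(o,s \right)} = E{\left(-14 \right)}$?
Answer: $- \frac{229556}{25833} \approx -8.8862$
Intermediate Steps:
$N{\left(o,s \right)} = -14$
$f = - \frac{48725}{25833}$ ($f = \left(-48725\right) \frac{1}{25833} = - \frac{48725}{25833} \approx -1.8862$)
$O = -7$ ($O = - \frac{\left(-1\right) \left(-14\right)}{2} = \left(- \frac{1}{2}\right) 14 = -7$)
$O + f = -7 - \frac{48725}{25833} = - \frac{229556}{25833}$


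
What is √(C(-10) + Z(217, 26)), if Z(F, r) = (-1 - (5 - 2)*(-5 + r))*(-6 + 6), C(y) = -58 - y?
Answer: 4*I*√3 ≈ 6.9282*I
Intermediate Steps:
Z(F, r) = 0 (Z(F, r) = (-1 - 3*(-5 + r))*0 = (-1 - (-15 + 3*r))*0 = (-1 + (15 - 3*r))*0 = (14 - 3*r)*0 = 0)
√(C(-10) + Z(217, 26)) = √((-58 - 1*(-10)) + 0) = √((-58 + 10) + 0) = √(-48 + 0) = √(-48) = 4*I*√3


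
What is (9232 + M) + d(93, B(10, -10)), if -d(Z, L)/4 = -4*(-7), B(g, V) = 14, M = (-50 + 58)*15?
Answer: 9240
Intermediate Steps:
M = 120 (M = 8*15 = 120)
d(Z, L) = -112 (d(Z, L) = -(-16)*(-7) = -4*28 = -112)
(9232 + M) + d(93, B(10, -10)) = (9232 + 120) - 112 = 9352 - 112 = 9240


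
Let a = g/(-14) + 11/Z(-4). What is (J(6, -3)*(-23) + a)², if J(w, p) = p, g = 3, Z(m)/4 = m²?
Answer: 954377449/200704 ≈ 4755.1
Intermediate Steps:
Z(m) = 4*m²
a = -19/448 (a = 3/(-14) + 11/((4*(-4)²)) = 3*(-1/14) + 11/((4*16)) = -3/14 + 11/64 = -19/448 ≈ -0.042411)
(J(6, -3)*(-23) + a)² = (-3*(-23) - 19/448)² = (69 - 19/448)² = (30893/448)² = 954377449/200704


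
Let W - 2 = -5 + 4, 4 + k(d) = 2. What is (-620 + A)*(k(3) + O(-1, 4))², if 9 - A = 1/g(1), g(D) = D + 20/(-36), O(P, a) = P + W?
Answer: -2453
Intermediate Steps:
k(d) = -2 (k(d) = -4 + 2 = -2)
W = 1 (W = 2 + (-5 + 4) = 2 - 1 = 1)
O(P, a) = 1 + P (O(P, a) = P + 1 = 1 + P)
g(D) = -5/9 + D (g(D) = D + 20*(-1/36) = D - 5/9 = -5/9 + D)
A = 27/4 (A = 9 - 1/(-5/9 + 1) = 9 - 1/4/9 = 9 - 1*9/4 = 9 - 9/4 = 27/4 ≈ 6.7500)
(-620 + A)*(k(3) + O(-1, 4))² = (-620 + 27/4)*(-2 + (1 - 1))² = -2453*(-2 + 0)²/4 = -2453/4*(-2)² = -2453/4*4 = -2453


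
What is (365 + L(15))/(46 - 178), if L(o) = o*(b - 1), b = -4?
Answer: -145/66 ≈ -2.1970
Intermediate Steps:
L(o) = -5*o (L(o) = o*(-4 - 1) = o*(-5) = -5*o)
(365 + L(15))/(46 - 178) = (365 - 5*15)/(46 - 178) = (365 - 75)/(-132) = 290*(-1/132) = -145/66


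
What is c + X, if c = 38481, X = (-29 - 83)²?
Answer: 51025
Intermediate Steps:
X = 12544 (X = (-112)² = 12544)
c + X = 38481 + 12544 = 51025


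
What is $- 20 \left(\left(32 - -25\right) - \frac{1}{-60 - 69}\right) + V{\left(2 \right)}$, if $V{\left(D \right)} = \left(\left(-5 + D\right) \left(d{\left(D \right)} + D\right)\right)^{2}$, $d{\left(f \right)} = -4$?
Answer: $- \frac{142436}{129} \approx -1104.2$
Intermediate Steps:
$V{\left(D \right)} = \left(-5 + D\right)^{2} \left(-4 + D\right)^{2}$ ($V{\left(D \right)} = \left(\left(-5 + D\right) \left(-4 + D\right)\right)^{2} = \left(-5 + D\right)^{2} \left(-4 + D\right)^{2}$)
$- 20 \left(\left(32 - -25\right) - \frac{1}{-60 - 69}\right) + V{\left(2 \right)} = - 20 \left(\left(32 - -25\right) - \frac{1}{-60 - 69}\right) + \left(-5 + 2\right)^{2} \left(-4 + 2\right)^{2} = - 20 \left(\left(32 + 25\right) - \frac{1}{-129}\right) + \left(-3\right)^{2} \left(-2\right)^{2} = - 20 \left(57 - - \frac{1}{129}\right) + 9 \cdot 4 = - 20 \left(57 + \frac{1}{129}\right) + 36 = \left(-20\right) \frac{7354}{129} + 36 = - \frac{147080}{129} + 36 = - \frac{142436}{129}$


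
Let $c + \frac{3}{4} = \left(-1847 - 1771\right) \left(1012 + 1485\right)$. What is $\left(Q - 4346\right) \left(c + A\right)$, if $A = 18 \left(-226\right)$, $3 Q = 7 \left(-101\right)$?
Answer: $\frac{165640348985}{4} \approx 4.141 \cdot 10^{10}$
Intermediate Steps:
$Q = - \frac{707}{3}$ ($Q = \frac{7 \left(-101\right)}{3} = \frac{1}{3} \left(-707\right) = - \frac{707}{3} \approx -235.67$)
$c = - \frac{36136587}{4}$ ($c = - \frac{3}{4} + \left(-1847 - 1771\right) \left(1012 + 1485\right) = - \frac{3}{4} - 9034146 = - \frac{36136587}{4} \approx -9.0341 \cdot 10^{6}$)
$A = -4068$
$\left(Q - 4346\right) \left(c + A\right) = \left(- \frac{707}{3} - 4346\right) \left(- \frac{36136587}{4} - 4068\right) = \left(- \frac{13745}{3}\right) \left(- \frac{36152859}{4}\right) = \frac{165640348985}{4}$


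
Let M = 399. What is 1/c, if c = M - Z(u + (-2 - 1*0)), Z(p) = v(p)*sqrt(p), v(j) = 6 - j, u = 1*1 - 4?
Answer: 399/159806 + 11*I*sqrt(5)/159806 ≈ 0.0024968 + 0.00015392*I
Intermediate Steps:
u = -3 (u = 1 - 4 = -3)
Z(p) = sqrt(p)*(6 - p) (Z(p) = (6 - p)*sqrt(p) = sqrt(p)*(6 - p))
c = 399 - 11*I*sqrt(5) (c = 399 - sqrt(-3 + (-2 - 1*0))*(6 - (-3 + (-2 - 1*0))) = 399 - sqrt(-3 + (-2 + 0))*(6 - (-3 + (-2 + 0))) = 399 - sqrt(-3 - 2)*(6 - (-3 - 2)) = 399 - sqrt(-5)*(6 - 1*(-5)) = 399 - I*sqrt(5)*(6 + 5) = 399 - I*sqrt(5)*11 = 399 - 11*I*sqrt(5) ≈ 399.0 - 24.597*I)
1/c = 1/(399 - 11*I*sqrt(5))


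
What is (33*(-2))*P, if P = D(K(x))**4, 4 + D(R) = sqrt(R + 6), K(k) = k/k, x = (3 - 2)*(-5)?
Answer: -64482 + 24288*sqrt(7) ≈ -221.99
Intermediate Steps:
x = -5 (x = 1*(-5) = -5)
K(k) = 1
D(R) = -4 + sqrt(6 + R) (D(R) = -4 + sqrt(R + 6) = -4 + sqrt(6 + R))
P = (-4 + sqrt(7))**4 (P = (-4 + sqrt(6 + 1))**4 = (-4 + sqrt(7))**4 ≈ 3.3635)
(33*(-2))*P = (33*(-2))*(4 - sqrt(7))**4 = -66*(4 - sqrt(7))**4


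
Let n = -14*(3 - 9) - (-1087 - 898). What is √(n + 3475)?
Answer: 6*√154 ≈ 74.458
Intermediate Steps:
n = 2069 (n = -14*(-6) - 1*(-1985) = 84 + 1985 = 2069)
√(n + 3475) = √(2069 + 3475) = √5544 = 6*√154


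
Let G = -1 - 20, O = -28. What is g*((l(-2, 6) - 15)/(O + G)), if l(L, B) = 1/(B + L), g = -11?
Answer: -649/196 ≈ -3.3112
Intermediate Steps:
G = -21
g*((l(-2, 6) - 15)/(O + G)) = -11*(1/(6 - 2) - 15)/(-28 - 21) = -11*(1/4 - 15)/(-49) = -11*(¼ - 15)*(-1)/49 = -(-649)*(-1)/(4*49) = -11*59/196 = -649/196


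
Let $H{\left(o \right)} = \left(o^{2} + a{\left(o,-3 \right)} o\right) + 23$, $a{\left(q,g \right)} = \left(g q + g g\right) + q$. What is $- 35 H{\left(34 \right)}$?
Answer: $28945$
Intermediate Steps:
$a{\left(q,g \right)} = q + g^{2} + g q$ ($a{\left(q,g \right)} = \left(g q + g^{2}\right) + q = \left(g^{2} + g q\right) + q = q + g^{2} + g q$)
$H{\left(o \right)} = 23 + o^{2} + o \left(9 - 2 o\right)$ ($H{\left(o \right)} = \left(o^{2} + \left(o + \left(-3\right)^{2} - 3 o\right) o\right) + 23 = \left(o^{2} + \left(o + 9 - 3 o\right) o\right) + 23 = \left(o^{2} + \left(9 - 2 o\right) o\right) + 23 = \left(o^{2} + o \left(9 - 2 o\right)\right) + 23 = 23 + o^{2} + o \left(9 - 2 o\right)$)
$- 35 H{\left(34 \right)} = - 35 \left(23 - 34^{2} + 9 \cdot 34\right) = - 35 \left(23 - 1156 + 306\right) = \left(-35\right) \left(-827\right) = 28945$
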